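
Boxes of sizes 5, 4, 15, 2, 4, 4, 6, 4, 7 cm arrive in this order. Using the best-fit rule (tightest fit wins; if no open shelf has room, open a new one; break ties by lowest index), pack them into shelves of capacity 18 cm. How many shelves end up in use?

3

  5 → shelf 1 (new)  [load 5/18]
  4 → shelf 1  [load 9/18]
  15 → shelf 2 (new)  [load 15/18]
  2 → shelf 2  [load 17/18]
  4 → shelf 1  [load 13/18]
  4 → shelf 1  [load 17/18]
  6 → shelf 3 (new)  [load 6/18]
  4 → shelf 3  [load 10/18]
  7 → shelf 3  [load 17/18]
3 shelves opened.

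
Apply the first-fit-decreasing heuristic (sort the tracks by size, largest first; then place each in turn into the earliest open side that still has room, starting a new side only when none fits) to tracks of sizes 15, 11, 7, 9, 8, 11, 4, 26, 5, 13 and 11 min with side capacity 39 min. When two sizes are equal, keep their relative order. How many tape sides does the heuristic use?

Sorted descending: 26, 15, 13, 11, 11, 11, 9, 8, 7, 5, 4.
  26 → side 1 (new)  [load 26/39]
  15 → side 2 (new)  [load 15/39]
  13 → side 1  [load 39/39]
  11 → side 2  [load 26/39]
  11 → side 2  [load 37/39]
  11 → side 3 (new)  [load 11/39]
  9 → side 3  [load 20/39]
  8 → side 3  [load 28/39]
  7 → side 3  [load 35/39]
  5 → side 4 (new)  [load 5/39]
  4 → side 3  [load 39/39]
4 tape sides opened.

4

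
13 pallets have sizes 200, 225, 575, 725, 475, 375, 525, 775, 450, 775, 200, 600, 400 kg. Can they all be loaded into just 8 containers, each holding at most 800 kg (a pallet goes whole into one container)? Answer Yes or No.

Total = 6300 kg; ⌈6300/800⌉ = 8.
The bound of 8 does not rule out 8, but exhaustive search shows no assignment into 8 containers of capacity 800 kg exists — the minimum is 9.

No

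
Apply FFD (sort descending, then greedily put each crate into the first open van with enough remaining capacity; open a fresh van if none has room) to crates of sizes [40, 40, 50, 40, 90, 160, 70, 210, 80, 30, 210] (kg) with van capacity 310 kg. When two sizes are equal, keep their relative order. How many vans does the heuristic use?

Sorted descending: 210, 210, 160, 90, 80, 70, 50, 40, 40, 40, 30.
  210 → van 1 (new)  [load 210/310]
  210 → van 2 (new)  [load 210/310]
  160 → van 3 (new)  [load 160/310]
  90 → van 1  [load 300/310]
  80 → van 2  [load 290/310]
  70 → van 3  [load 230/310]
  50 → van 3  [load 280/310]
  40 → van 4 (new)  [load 40/310]
  40 → van 4  [load 80/310]
  40 → van 4  [load 120/310]
  30 → van 3  [load 310/310]
4 vans opened.

4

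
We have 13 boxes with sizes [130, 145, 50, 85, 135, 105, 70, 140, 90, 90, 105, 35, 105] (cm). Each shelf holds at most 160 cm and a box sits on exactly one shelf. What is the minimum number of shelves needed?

10

Total = 145 + 140 + 135 + 130 + 105 + 105 + 105 + 90 + 90 + 85 + 70 + 50 + 35 = 1285 cm.
Lower bound: ⌈1285/160⌉ = 9 shelves.
Also, 10 boxes each exceed 80 cm, and no two of those can share a shelf, so at least 10 shelves are needed.
A packing using 10 shelves:
  shelf 1: 145 = 145
  shelf 2: 140 = 140
  shelf 3: 135 = 135
  shelf 4: 130 = 130
  shelf 5: 105 + 50 = 155
  shelf 6: 105 + 35 = 140
  shelf 7: 105 = 105
  shelf 8: 90 + 70 = 160
  shelf 9: 90 = 90
  shelf 10: 85 = 85
This matches the lower bound, so 10 is optimal.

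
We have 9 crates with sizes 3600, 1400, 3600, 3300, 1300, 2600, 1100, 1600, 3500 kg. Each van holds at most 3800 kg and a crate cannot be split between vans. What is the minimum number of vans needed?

Total = 3600 + 3600 + 3500 + 3300 + 2600 + 1600 + 1400 + 1300 + 1100 = 22000 kg.
Lower bound: ⌈22000/3800⌉ = 6 vans.
A packing using 7 vans:
  van 1: 3600 = 3600
  van 2: 3600 = 3600
  van 3: 3500 = 3500
  van 4: 3300 = 3300
  van 5: 2600 + 1100 = 3700
  van 6: 1600 + 1400 = 3000
  van 7: 1300 = 1300
No arrangement into 6 vans stays within capacity, so 7 is optimal.

7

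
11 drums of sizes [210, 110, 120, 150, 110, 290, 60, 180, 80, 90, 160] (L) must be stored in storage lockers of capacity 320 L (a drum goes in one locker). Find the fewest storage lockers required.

5

Total = 290 + 210 + 180 + 160 + 150 + 120 + 110 + 110 + 90 + 80 + 60 = 1560 L.
Lower bound: ⌈1560/320⌉ = 5 storage lockers.
A packing using 5 storage lockers:
  locker 1: 290 = 290
  locker 2: 210 + 110 = 320
  locker 3: 180 + 80 + 60 = 320
  locker 4: 160 + 150 = 310
  locker 5: 120 + 110 + 90 = 320
This matches the lower bound, so 5 is optimal.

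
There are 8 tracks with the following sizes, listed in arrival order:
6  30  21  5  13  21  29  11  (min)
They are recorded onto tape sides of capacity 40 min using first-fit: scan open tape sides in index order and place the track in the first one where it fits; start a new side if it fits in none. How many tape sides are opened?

4

  6 → side 1 (new)  [load 6/40]
  30 → side 1  [load 36/40]
  21 → side 2 (new)  [load 21/40]
  5 → side 2  [load 26/40]
  13 → side 2  [load 39/40]
  21 → side 3 (new)  [load 21/40]
  29 → side 4 (new)  [load 29/40]
  11 → side 3  [load 32/40]
4 tape sides opened.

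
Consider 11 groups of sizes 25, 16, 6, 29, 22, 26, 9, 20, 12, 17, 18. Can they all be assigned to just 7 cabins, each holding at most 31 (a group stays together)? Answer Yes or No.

Total = 200; ⌈200/31⌉ = 7.
8 groups each exceed half the capacity and cannot share a cabin, forcing at least 8 cabins.
At least 8 cabins are required, but only 7 are allowed.

No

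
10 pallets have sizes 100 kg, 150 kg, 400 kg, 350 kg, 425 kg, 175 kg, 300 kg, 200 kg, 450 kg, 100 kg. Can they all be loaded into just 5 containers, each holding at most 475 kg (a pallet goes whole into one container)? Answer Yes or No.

No

Total = 2650 kg; ⌈2650/475⌉ = 6.
At least 6 containers are required, but only 5 are allowed.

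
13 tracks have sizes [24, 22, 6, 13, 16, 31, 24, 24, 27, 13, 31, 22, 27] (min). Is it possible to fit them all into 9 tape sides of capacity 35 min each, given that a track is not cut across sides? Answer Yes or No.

No

Total = 280 min; ⌈280/35⌉ = 8.
9 tracks each exceed half the capacity and cannot share a side, forcing at least 9 tape sides.
The bound of 9 does not rule out 9, but exhaustive search shows no assignment into 9 tape sides of capacity 35 min exists — the minimum is 10.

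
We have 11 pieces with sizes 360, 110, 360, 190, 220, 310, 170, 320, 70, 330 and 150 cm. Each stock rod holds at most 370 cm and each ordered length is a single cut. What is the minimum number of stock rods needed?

Total = 360 + 360 + 330 + 320 + 310 + 220 + 190 + 170 + 150 + 110 + 70 = 2590 cm.
Lower bound: ⌈2590/370⌉ = 7 stock rods.
A packing using 8 stock rods:
  stock rod 1: 360 = 360
  stock rod 2: 360 = 360
  stock rod 3: 330 = 330
  stock rod 4: 320 = 320
  stock rod 5: 310 = 310
  stock rod 6: 220 + 150 = 370
  stock rod 7: 190 + 170 = 360
  stock rod 8: 110 + 70 = 180
No arrangement into 7 stock rods stays within capacity, so 8 is optimal.

8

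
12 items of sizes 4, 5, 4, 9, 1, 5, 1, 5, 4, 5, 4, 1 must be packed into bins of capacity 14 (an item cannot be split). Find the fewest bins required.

Total = 9 + 5 + 5 + 5 + 5 + 4 + 4 + 4 + 4 + 1 + 1 + 1 = 48.
Lower bound: ⌈48/14⌉ = 4 bins.
A packing using 4 bins:
  bin 1: 9 + 5 = 14
  bin 2: 5 + 5 + 4 = 14
  bin 3: 5 + 4 + 4 + 1 = 14
  bin 4: 4 + 1 + 1 = 6
This matches the lower bound, so 4 is optimal.

4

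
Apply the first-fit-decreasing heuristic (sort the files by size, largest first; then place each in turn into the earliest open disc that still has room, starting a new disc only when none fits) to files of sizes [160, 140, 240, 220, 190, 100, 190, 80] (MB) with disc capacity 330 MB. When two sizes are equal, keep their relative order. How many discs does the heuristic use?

5

Sorted descending: 240, 220, 190, 190, 160, 140, 100, 80.
  240 → disc 1 (new)  [load 240/330]
  220 → disc 2 (new)  [load 220/330]
  190 → disc 3 (new)  [load 190/330]
  190 → disc 4 (new)  [load 190/330]
  160 → disc 5 (new)  [load 160/330]
  140 → disc 3  [load 330/330]
  100 → disc 2  [load 320/330]
  80 → disc 1  [load 320/330]
5 discs opened.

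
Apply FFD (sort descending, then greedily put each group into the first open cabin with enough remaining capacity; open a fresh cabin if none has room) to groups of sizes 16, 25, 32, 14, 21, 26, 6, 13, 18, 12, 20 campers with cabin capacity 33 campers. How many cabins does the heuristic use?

7

Sorted descending: 32, 26, 25, 21, 20, 18, 16, 14, 13, 12, 6.
  32 → cabin 1 (new)  [load 32/33]
  26 → cabin 2 (new)  [load 26/33]
  25 → cabin 3 (new)  [load 25/33]
  21 → cabin 4 (new)  [load 21/33]
  20 → cabin 5 (new)  [load 20/33]
  18 → cabin 6 (new)  [load 18/33]
  16 → cabin 7 (new)  [load 16/33]
  14 → cabin 6  [load 32/33]
  13 → cabin 5  [load 33/33]
  12 → cabin 4  [load 33/33]
  6 → cabin 2  [load 32/33]
7 cabins opened.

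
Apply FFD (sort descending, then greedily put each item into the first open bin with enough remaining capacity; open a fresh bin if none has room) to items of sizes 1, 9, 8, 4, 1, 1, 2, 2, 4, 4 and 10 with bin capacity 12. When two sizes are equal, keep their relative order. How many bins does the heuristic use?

Sorted descending: 10, 9, 8, 4, 4, 4, 2, 2, 1, 1, 1.
  10 → bin 1 (new)  [load 10/12]
  9 → bin 2 (new)  [load 9/12]
  8 → bin 3 (new)  [load 8/12]
  4 → bin 3  [load 12/12]
  4 → bin 4 (new)  [load 4/12]
  4 → bin 4  [load 8/12]
  2 → bin 1  [load 12/12]
  2 → bin 2  [load 11/12]
  1 → bin 2  [load 12/12]
  1 → bin 4  [load 9/12]
  1 → bin 4  [load 10/12]
4 bins opened.

4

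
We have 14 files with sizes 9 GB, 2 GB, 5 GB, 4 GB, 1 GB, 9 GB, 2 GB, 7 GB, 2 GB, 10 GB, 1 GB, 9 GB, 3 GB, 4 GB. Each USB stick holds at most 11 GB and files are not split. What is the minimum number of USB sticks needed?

7

Total = 10 + 9 + 9 + 9 + 7 + 5 + 4 + 4 + 3 + 2 + 2 + 2 + 1 + 1 = 68 GB.
Lower bound: ⌈68/11⌉ = 7 USB sticks.
A packing using 7 USB sticks:
  USB stick 1: 10 + 1 = 11
  USB stick 2: 9 + 2 = 11
  USB stick 3: 9 + 2 = 11
  USB stick 4: 9 + 2 = 11
  USB stick 5: 7 + 4 = 11
  USB stick 6: 5 + 4 + 1 = 10
  USB stick 7: 3 = 3
This matches the lower bound, so 7 is optimal.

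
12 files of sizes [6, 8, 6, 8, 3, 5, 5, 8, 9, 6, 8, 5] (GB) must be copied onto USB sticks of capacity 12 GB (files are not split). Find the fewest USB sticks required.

Total = 9 + 8 + 8 + 8 + 8 + 6 + 6 + 6 + 5 + 5 + 5 + 3 = 77 GB.
Lower bound: ⌈77/12⌉ = 7 USB sticks.
A packing using 8 USB sticks:
  USB stick 1: 9 + 3 = 12
  USB stick 2: 8 = 8
  USB stick 3: 8 = 8
  USB stick 4: 8 = 8
  USB stick 5: 8 = 8
  USB stick 6: 6 + 6 = 12
  USB stick 7: 6 + 5 = 11
  USB stick 8: 5 + 5 = 10
No arrangement into 7 USB sticks stays within capacity, so 8 is optimal.

8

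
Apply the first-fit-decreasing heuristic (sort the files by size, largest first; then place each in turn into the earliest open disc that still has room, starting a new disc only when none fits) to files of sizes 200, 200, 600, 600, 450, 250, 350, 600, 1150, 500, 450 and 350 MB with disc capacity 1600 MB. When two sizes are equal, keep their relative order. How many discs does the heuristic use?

Sorted descending: 1150, 600, 600, 600, 500, 450, 450, 350, 350, 250, 200, 200.
  1150 → disc 1 (new)  [load 1150/1600]
  600 → disc 2 (new)  [load 600/1600]
  600 → disc 2  [load 1200/1600]
  600 → disc 3 (new)  [load 600/1600]
  500 → disc 3  [load 1100/1600]
  450 → disc 1  [load 1600/1600]
  450 → disc 3  [load 1550/1600]
  350 → disc 2  [load 1550/1600]
  350 → disc 4 (new)  [load 350/1600]
  250 → disc 4  [load 600/1600]
  200 → disc 4  [load 800/1600]
  200 → disc 4  [load 1000/1600]
4 discs opened.

4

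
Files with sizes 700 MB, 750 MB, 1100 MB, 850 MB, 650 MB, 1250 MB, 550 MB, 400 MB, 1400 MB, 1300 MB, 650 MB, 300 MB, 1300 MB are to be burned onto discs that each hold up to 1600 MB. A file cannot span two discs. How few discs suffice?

Total = 1400 + 1300 + 1300 + 1250 + 1100 + 850 + 750 + 700 + 650 + 650 + 550 + 400 + 300 = 11200 MB.
Lower bound: ⌈11200/1600⌉ = 7 discs.
A packing using 8 discs:
  disc 1: 1400 = 1400
  disc 2: 1300 + 300 = 1600
  disc 3: 1300 = 1300
  disc 4: 1250 = 1250
  disc 5: 1100 + 400 = 1500
  disc 6: 850 + 750 = 1600
  disc 7: 700 + 650 = 1350
  disc 8: 650 + 550 = 1200
No arrangement into 7 discs stays within capacity, so 8 is optimal.

8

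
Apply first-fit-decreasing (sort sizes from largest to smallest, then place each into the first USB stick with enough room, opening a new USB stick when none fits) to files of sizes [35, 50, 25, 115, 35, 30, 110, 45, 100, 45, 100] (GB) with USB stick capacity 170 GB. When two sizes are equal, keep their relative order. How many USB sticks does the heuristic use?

5

Sorted descending: 115, 110, 100, 100, 50, 45, 45, 35, 35, 30, 25.
  115 → USB stick 1 (new)  [load 115/170]
  110 → USB stick 2 (new)  [load 110/170]
  100 → USB stick 3 (new)  [load 100/170]
  100 → USB stick 4 (new)  [load 100/170]
  50 → USB stick 1  [load 165/170]
  45 → USB stick 2  [load 155/170]
  45 → USB stick 3  [load 145/170]
  35 → USB stick 4  [load 135/170]
  35 → USB stick 4  [load 170/170]
  30 → USB stick 5 (new)  [load 30/170]
  25 → USB stick 3  [load 170/170]
5 USB sticks opened.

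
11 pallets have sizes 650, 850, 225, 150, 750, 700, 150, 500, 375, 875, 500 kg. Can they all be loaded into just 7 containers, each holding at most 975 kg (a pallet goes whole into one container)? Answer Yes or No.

Yes

A valid assignment using 7 containers:
  container 1: 875 = 875
  container 2: 850 = 850
  container 3: 750 + 225 = 975
  container 4: 700 + 150 = 850
  container 5: 650 + 150 = 800
  container 6: 500 + 375 = 875
  container 7: 500 = 500
Every load is within 975 kg, so 7 containers suffice.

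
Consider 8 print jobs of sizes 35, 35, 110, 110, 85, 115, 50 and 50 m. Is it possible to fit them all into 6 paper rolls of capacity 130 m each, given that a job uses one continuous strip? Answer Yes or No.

A valid assignment using 6 paper rolls:
  roll 1: 115 = 115
  roll 2: 110 = 110
  roll 3: 110 = 110
  roll 4: 85 + 35 = 120
  roll 5: 50 + 50 = 100
  roll 6: 35 = 35
Every load is within 130 m, so 6 paper rolls suffice.

Yes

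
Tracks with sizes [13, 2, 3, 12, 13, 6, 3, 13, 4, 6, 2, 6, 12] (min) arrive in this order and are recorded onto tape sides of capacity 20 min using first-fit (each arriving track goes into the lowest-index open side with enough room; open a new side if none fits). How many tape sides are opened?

5

  13 → side 1 (new)  [load 13/20]
  2 → side 1  [load 15/20]
  3 → side 1  [load 18/20]
  12 → side 2 (new)  [load 12/20]
  13 → side 3 (new)  [load 13/20]
  6 → side 2  [load 18/20]
  3 → side 3  [load 16/20]
  13 → side 4 (new)  [load 13/20]
  4 → side 3  [load 20/20]
  6 → side 4  [load 19/20]
  2 → side 1  [load 20/20]
  6 → side 5 (new)  [load 6/20]
  12 → side 5  [load 18/20]
5 tape sides opened.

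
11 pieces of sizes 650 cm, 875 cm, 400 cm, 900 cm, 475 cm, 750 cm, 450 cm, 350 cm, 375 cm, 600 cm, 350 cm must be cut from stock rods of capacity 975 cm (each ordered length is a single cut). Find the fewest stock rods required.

8

Total = 900 + 875 + 750 + 650 + 600 + 475 + 450 + 400 + 375 + 350 + 350 = 6175 cm.
Lower bound: ⌈6175/975⌉ = 7 stock rods.
A packing using 8 stock rods:
  stock rod 1: 900 = 900
  stock rod 2: 875 = 875
  stock rod 3: 750 = 750
  stock rod 4: 650 = 650
  stock rod 5: 600 + 375 = 975
  stock rod 6: 475 + 450 = 925
  stock rod 7: 400 + 350 = 750
  stock rod 8: 350 = 350
No arrangement into 7 stock rods stays within capacity, so 8 is optimal.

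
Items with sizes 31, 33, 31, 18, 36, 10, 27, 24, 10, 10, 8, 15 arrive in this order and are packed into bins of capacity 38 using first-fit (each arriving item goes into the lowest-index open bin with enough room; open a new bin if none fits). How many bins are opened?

8

  31 → bin 1 (new)  [load 31/38]
  33 → bin 2 (new)  [load 33/38]
  31 → bin 3 (new)  [load 31/38]
  18 → bin 4 (new)  [load 18/38]
  36 → bin 5 (new)  [load 36/38]
  10 → bin 4  [load 28/38]
  27 → bin 6 (new)  [load 27/38]
  24 → bin 7 (new)  [load 24/38]
  10 → bin 4  [load 38/38]
  10 → bin 6  [load 37/38]
  8 → bin 7  [load 32/38]
  15 → bin 8 (new)  [load 15/38]
8 bins opened.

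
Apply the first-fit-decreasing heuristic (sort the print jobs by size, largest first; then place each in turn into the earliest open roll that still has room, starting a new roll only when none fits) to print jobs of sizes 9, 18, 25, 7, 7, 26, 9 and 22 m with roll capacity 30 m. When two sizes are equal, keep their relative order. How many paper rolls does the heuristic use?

Sorted descending: 26, 25, 22, 18, 9, 9, 7, 7.
  26 → roll 1 (new)  [load 26/30]
  25 → roll 2 (new)  [load 25/30]
  22 → roll 3 (new)  [load 22/30]
  18 → roll 4 (new)  [load 18/30]
  9 → roll 4  [load 27/30]
  9 → roll 5 (new)  [load 9/30]
  7 → roll 3  [load 29/30]
  7 → roll 5  [load 16/30]
5 paper rolls opened.

5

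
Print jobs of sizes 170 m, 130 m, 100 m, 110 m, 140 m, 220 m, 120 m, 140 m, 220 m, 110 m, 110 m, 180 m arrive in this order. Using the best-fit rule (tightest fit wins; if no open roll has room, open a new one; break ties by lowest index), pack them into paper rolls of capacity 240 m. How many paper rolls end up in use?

  170 → roll 1 (new)  [load 170/240]
  130 → roll 2 (new)  [load 130/240]
  100 → roll 2  [load 230/240]
  110 → roll 3 (new)  [load 110/240]
  140 → roll 4 (new)  [load 140/240]
  220 → roll 5 (new)  [load 220/240]
  120 → roll 3  [load 230/240]
  140 → roll 6 (new)  [load 140/240]
  220 → roll 7 (new)  [load 220/240]
  110 → roll 8 (new)  [load 110/240]
  110 → roll 8  [load 220/240]
  180 → roll 9 (new)  [load 180/240]
9 paper rolls opened.

9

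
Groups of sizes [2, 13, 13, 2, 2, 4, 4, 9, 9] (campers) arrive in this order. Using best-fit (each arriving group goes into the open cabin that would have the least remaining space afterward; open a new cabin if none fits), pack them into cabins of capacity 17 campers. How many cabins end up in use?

  2 → cabin 1 (new)  [load 2/17]
  13 → cabin 1  [load 15/17]
  13 → cabin 2 (new)  [load 13/17]
  2 → cabin 1  [load 17/17]
  2 → cabin 2  [load 15/17]
  4 → cabin 3 (new)  [load 4/17]
  4 → cabin 3  [load 8/17]
  9 → cabin 3  [load 17/17]
  9 → cabin 4 (new)  [load 9/17]
4 cabins opened.

4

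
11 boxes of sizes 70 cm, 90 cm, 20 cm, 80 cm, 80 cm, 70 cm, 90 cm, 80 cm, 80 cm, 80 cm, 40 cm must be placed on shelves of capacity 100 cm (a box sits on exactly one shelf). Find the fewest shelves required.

Total = 90 + 90 + 80 + 80 + 80 + 80 + 80 + 70 + 70 + 40 + 20 = 780 cm.
Lower bound: ⌈780/100⌉ = 8 shelves.
Also, 9 boxes each exceed 50 cm, and no two of those can share a shelf, so at least 9 shelves are needed.
A packing using 10 shelves:
  shelf 1: 90 = 90
  shelf 2: 90 = 90
  shelf 3: 80 + 20 = 100
  shelf 4: 80 = 80
  shelf 5: 80 = 80
  shelf 6: 80 = 80
  shelf 7: 80 = 80
  shelf 8: 70 = 70
  shelf 9: 70 = 70
  shelf 10: 40 = 40
No arrangement into 9 shelves stays within capacity, so 10 is optimal.

10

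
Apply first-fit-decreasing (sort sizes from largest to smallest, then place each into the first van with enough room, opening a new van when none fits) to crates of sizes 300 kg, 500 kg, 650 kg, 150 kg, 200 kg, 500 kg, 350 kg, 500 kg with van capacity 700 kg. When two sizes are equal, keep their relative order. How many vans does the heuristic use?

5

Sorted descending: 650, 500, 500, 500, 350, 300, 200, 150.
  650 → van 1 (new)  [load 650/700]
  500 → van 2 (new)  [load 500/700]
  500 → van 3 (new)  [load 500/700]
  500 → van 4 (new)  [load 500/700]
  350 → van 5 (new)  [load 350/700]
  300 → van 5  [load 650/700]
  200 → van 2  [load 700/700]
  150 → van 3  [load 650/700]
5 vans opened.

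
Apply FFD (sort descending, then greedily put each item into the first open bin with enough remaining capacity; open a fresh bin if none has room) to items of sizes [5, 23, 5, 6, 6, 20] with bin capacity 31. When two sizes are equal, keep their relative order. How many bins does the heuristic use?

Sorted descending: 23, 20, 6, 6, 5, 5.
  23 → bin 1 (new)  [load 23/31]
  20 → bin 2 (new)  [load 20/31]
  6 → bin 1  [load 29/31]
  6 → bin 2  [load 26/31]
  5 → bin 2  [load 31/31]
  5 → bin 3 (new)  [load 5/31]
3 bins opened.

3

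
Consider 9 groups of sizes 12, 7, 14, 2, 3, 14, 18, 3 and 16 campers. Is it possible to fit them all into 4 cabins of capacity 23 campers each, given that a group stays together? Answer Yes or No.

No

Total = 89 campers; ⌈89/23⌉ = 4.
5 groups each exceed half the capacity and cannot share a cabin, forcing at least 5 cabins.
At least 5 cabins are required, but only 4 are allowed.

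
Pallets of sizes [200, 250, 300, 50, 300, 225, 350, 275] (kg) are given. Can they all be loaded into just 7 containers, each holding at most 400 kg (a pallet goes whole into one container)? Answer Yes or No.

A valid assignment using 7 containers:
  container 1: 350 + 50 = 400
  container 2: 300 = 300
  container 3: 300 = 300
  container 4: 275 = 275
  container 5: 250 = 250
  container 6: 225 = 225
  container 7: 200 = 200
Every load is within 400 kg, so 7 containers suffice.

Yes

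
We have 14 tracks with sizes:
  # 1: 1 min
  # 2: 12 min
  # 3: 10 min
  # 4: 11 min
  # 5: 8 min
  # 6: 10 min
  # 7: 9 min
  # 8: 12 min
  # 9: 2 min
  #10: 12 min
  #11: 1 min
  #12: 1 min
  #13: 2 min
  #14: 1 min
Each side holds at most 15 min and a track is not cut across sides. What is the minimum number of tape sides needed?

Total = 12 + 12 + 12 + 11 + 10 + 10 + 9 + 8 + 2 + 2 + 1 + 1 + 1 + 1 = 92 min.
Lower bound: ⌈92/15⌉ = 7 tape sides.
Also, 8 tracks each exceed 15/2 min, and no two of those can share a side, so at least 8 tape sides are needed.
A packing using 8 tape sides:
  side 1: 12 + 2 + 1 = 15
  side 2: 12 + 2 + 1 = 15
  side 3: 12 + 1 + 1 = 14
  side 4: 11 = 11
  side 5: 10 = 10
  side 6: 10 = 10
  side 7: 9 = 9
  side 8: 8 = 8
This matches the lower bound, so 8 is optimal.

8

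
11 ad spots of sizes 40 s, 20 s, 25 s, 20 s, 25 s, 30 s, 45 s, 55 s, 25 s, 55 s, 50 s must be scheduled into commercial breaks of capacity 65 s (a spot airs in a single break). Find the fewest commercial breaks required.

7

Total = 55 + 55 + 50 + 45 + 40 + 30 + 25 + 25 + 25 + 20 + 20 = 390 s.
Lower bound: ⌈390/65⌉ = 6 commercial breaks.
A packing using 7 commercial breaks:
  break 1: 55 = 55
  break 2: 55 = 55
  break 3: 50 = 50
  break 4: 45 + 20 = 65
  break 5: 40 + 25 = 65
  break 6: 30 + 25 = 55
  break 7: 25 + 20 = 45
No arrangement into 6 commercial breaks stays within capacity, so 7 is optimal.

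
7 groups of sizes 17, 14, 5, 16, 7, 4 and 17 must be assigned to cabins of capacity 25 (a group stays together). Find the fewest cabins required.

Total = 17 + 17 + 16 + 14 + 7 + 5 + 4 = 80.
Lower bound: ⌈80/25⌉ = 4 cabins.
A packing using 4 cabins:
  cabin 1: 17 + 7 = 24
  cabin 2: 17 + 5 = 22
  cabin 3: 16 + 4 = 20
  cabin 4: 14 = 14
This matches the lower bound, so 4 is optimal.

4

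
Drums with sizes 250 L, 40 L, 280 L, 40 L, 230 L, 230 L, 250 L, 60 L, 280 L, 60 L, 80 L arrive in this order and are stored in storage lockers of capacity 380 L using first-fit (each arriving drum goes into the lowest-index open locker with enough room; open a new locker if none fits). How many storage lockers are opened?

6

  250 → locker 1 (new)  [load 250/380]
  40 → locker 1  [load 290/380]
  280 → locker 2 (new)  [load 280/380]
  40 → locker 1  [load 330/380]
  230 → locker 3 (new)  [load 230/380]
  230 → locker 4 (new)  [load 230/380]
  250 → locker 5 (new)  [load 250/380]
  60 → locker 2  [load 340/380]
  280 → locker 6 (new)  [load 280/380]
  60 → locker 3  [load 290/380]
  80 → locker 3  [load 370/380]
6 storage lockers opened.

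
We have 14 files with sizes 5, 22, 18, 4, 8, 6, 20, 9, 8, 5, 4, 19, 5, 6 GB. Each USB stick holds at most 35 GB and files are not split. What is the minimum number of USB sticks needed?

4

Total = 22 + 20 + 19 + 18 + 9 + 8 + 8 + 6 + 6 + 5 + 5 + 5 + 4 + 4 = 139 GB.
Lower bound: ⌈139/35⌉ = 4 USB sticks.
A packing using 4 USB sticks:
  USB stick 1: 22 + 9 + 4 = 35
  USB stick 2: 20 + 8 + 6 = 34
  USB stick 3: 19 + 6 + 5 + 5 = 35
  USB stick 4: 18 + 8 + 5 + 4 = 35
This matches the lower bound, so 4 is optimal.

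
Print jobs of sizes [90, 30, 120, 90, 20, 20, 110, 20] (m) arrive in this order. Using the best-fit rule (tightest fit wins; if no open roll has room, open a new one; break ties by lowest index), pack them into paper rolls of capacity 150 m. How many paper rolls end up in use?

  90 → roll 1 (new)  [load 90/150]
  30 → roll 1  [load 120/150]
  120 → roll 2 (new)  [load 120/150]
  90 → roll 3 (new)  [load 90/150]
  20 → roll 1  [load 140/150]
  20 → roll 2  [load 140/150]
  110 → roll 4 (new)  [load 110/150]
  20 → roll 4  [load 130/150]
4 paper rolls opened.

4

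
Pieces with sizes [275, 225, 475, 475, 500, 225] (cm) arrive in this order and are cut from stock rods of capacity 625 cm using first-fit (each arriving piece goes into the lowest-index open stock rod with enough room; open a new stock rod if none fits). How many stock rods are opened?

5

  275 → stock rod 1 (new)  [load 275/625]
  225 → stock rod 1  [load 500/625]
  475 → stock rod 2 (new)  [load 475/625]
  475 → stock rod 3 (new)  [load 475/625]
  500 → stock rod 4 (new)  [load 500/625]
  225 → stock rod 5 (new)  [load 225/625]
5 stock rods opened.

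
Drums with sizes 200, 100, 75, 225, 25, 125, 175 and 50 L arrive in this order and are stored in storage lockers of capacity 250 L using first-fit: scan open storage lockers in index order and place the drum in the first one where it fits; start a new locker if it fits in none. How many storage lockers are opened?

  200 → locker 1 (new)  [load 200/250]
  100 → locker 2 (new)  [load 100/250]
  75 → locker 2  [load 175/250]
  225 → locker 3 (new)  [load 225/250]
  25 → locker 1  [load 225/250]
  125 → locker 4 (new)  [load 125/250]
  175 → locker 5 (new)  [load 175/250]
  50 → locker 2  [load 225/250]
5 storage lockers opened.

5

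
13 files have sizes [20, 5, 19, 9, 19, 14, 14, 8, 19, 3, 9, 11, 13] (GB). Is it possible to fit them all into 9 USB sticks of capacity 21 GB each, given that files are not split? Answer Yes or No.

A valid assignment using 9 USB sticks:
  USB stick 1: 20 = 20
  USB stick 2: 19 = 19
  USB stick 3: 19 = 19
  USB stick 4: 19 = 19
  USB stick 5: 14 + 5 = 19
  USB stick 6: 14 + 3 = 17
  USB stick 7: 13 + 8 = 21
  USB stick 8: 11 + 9 = 20
  USB stick 9: 9 = 9
Every load is within 21 GB, so 9 USB sticks suffice.

Yes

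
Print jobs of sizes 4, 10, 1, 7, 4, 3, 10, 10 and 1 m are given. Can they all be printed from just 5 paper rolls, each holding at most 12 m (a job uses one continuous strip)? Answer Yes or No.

Yes

A valid assignment using 5 paper rolls:
  roll 1: 10 + 1 + 1 = 12
  roll 2: 10 = 10
  roll 3: 10 = 10
  roll 4: 7 + 4 = 11
  roll 5: 4 + 3 = 7
Every load is within 12 m, so 5 paper rolls suffice.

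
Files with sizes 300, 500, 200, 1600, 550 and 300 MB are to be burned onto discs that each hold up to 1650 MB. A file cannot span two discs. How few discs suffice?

Total = 1600 + 550 + 500 + 300 + 300 + 200 = 3450 MB.
Lower bound: ⌈3450/1650⌉ = 3 discs.
A packing using 3 discs:
  disc 1: 1600 = 1600
  disc 2: 550 + 500 + 300 + 300 = 1650
  disc 3: 200 = 200
This matches the lower bound, so 3 is optimal.

3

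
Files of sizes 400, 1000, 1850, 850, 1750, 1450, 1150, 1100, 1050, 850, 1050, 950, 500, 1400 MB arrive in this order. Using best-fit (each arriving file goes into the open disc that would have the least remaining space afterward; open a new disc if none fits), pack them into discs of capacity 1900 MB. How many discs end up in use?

  400 → disc 1 (new)  [load 400/1900]
  1000 → disc 1  [load 1400/1900]
  1850 → disc 2 (new)  [load 1850/1900]
  850 → disc 3 (new)  [load 850/1900]
  1750 → disc 4 (new)  [load 1750/1900]
  1450 → disc 5 (new)  [load 1450/1900]
  1150 → disc 6 (new)  [load 1150/1900]
  1100 → disc 7 (new)  [load 1100/1900]
  1050 → disc 3  [load 1900/1900]
  850 → disc 8 (new)  [load 850/1900]
  1050 → disc 8  [load 1900/1900]
  950 → disc 9 (new)  [load 950/1900]
  500 → disc 1  [load 1900/1900]
  1400 → disc 10 (new)  [load 1400/1900]
10 discs opened.

10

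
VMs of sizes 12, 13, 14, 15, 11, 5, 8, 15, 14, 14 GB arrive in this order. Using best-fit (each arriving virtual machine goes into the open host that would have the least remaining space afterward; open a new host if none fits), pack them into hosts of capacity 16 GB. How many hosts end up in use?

9

  12 → host 1 (new)  [load 12/16]
  13 → host 2 (new)  [load 13/16]
  14 → host 3 (new)  [load 14/16]
  15 → host 4 (new)  [load 15/16]
  11 → host 5 (new)  [load 11/16]
  5 → host 5  [load 16/16]
  8 → host 6 (new)  [load 8/16]
  15 → host 7 (new)  [load 15/16]
  14 → host 8 (new)  [load 14/16]
  14 → host 9 (new)  [load 14/16]
9 hosts opened.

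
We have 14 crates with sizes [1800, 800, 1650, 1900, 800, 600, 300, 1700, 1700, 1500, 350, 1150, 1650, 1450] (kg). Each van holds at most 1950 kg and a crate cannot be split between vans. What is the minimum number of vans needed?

Total = 1900 + 1800 + 1700 + 1700 + 1650 + 1650 + 1500 + 1450 + 1150 + 800 + 800 + 600 + 350 + 300 = 17350 kg.
Lower bound: ⌈17350/1950⌉ = 9 vans.
A packing using 10 vans:
  van 1: 1900 = 1900
  van 2: 1800 = 1800
  van 3: 1700 = 1700
  van 4: 1700 = 1700
  van 5: 1650 + 300 = 1950
  van 6: 1650 = 1650
  van 7: 1500 + 350 = 1850
  van 8: 1450 = 1450
  van 9: 1150 + 800 = 1950
  van 10: 800 + 600 = 1400
No arrangement into 9 vans stays within capacity, so 10 is optimal.

10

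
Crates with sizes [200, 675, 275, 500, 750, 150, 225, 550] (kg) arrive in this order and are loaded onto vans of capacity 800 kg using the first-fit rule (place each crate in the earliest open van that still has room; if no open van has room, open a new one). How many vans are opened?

  200 → van 1 (new)  [load 200/800]
  675 → van 2 (new)  [load 675/800]
  275 → van 1  [load 475/800]
  500 → van 3 (new)  [load 500/800]
  750 → van 4 (new)  [load 750/800]
  150 → van 1  [load 625/800]
  225 → van 3  [load 725/800]
  550 → van 5 (new)  [load 550/800]
5 vans opened.

5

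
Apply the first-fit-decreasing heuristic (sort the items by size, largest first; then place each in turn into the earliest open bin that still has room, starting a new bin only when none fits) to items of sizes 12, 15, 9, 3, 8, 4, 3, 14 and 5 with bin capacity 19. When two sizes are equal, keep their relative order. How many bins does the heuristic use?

Sorted descending: 15, 14, 12, 9, 8, 5, 4, 3, 3.
  15 → bin 1 (new)  [load 15/19]
  14 → bin 2 (new)  [load 14/19]
  12 → bin 3 (new)  [load 12/19]
  9 → bin 4 (new)  [load 9/19]
  8 → bin 4  [load 17/19]
  5 → bin 2  [load 19/19]
  4 → bin 1  [load 19/19]
  3 → bin 3  [load 15/19]
  3 → bin 3  [load 18/19]
4 bins opened.

4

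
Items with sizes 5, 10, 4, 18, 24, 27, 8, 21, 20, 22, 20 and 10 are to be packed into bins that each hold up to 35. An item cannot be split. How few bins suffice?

7

Total = 27 + 24 + 22 + 21 + 20 + 20 + 18 + 10 + 10 + 8 + 5 + 4 = 189.
Lower bound: ⌈189/35⌉ = 6 bins.
Also, 7 items each exceed 35/2, and no two of those can share a bin, so at least 7 bins are needed.
A packing using 7 bins:
  bin 1: 27 + 8 = 35
  bin 2: 24 + 10 = 34
  bin 3: 22 + 10 = 32
  bin 4: 21 + 5 + 4 = 30
  bin 5: 20 = 20
  bin 6: 20 = 20
  bin 7: 18 = 18
This matches the lower bound, so 7 is optimal.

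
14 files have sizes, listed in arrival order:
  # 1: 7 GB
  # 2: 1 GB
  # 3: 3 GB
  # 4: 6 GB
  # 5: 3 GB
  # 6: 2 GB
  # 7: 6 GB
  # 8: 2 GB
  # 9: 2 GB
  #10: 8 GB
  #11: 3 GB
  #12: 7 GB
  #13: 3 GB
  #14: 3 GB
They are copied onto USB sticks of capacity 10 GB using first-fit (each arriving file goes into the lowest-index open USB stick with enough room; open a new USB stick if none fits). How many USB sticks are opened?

6

  7 → USB stick 1 (new)  [load 7/10]
  1 → USB stick 1  [load 8/10]
  3 → USB stick 2 (new)  [load 3/10]
  6 → USB stick 2  [load 9/10]
  3 → USB stick 3 (new)  [load 3/10]
  2 → USB stick 1  [load 10/10]
  6 → USB stick 3  [load 9/10]
  2 → USB stick 4 (new)  [load 2/10]
  2 → USB stick 4  [load 4/10]
  8 → USB stick 5 (new)  [load 8/10]
  3 → USB stick 4  [load 7/10]
  7 → USB stick 6 (new)  [load 7/10]
  3 → USB stick 4  [load 10/10]
  3 → USB stick 6  [load 10/10]
6 USB sticks opened.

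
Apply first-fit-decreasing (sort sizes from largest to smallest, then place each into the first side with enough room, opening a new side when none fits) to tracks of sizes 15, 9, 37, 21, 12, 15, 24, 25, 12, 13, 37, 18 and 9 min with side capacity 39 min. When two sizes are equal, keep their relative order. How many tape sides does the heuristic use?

7

Sorted descending: 37, 37, 25, 24, 21, 18, 15, 15, 13, 12, 12, 9, 9.
  37 → side 1 (new)  [load 37/39]
  37 → side 2 (new)  [load 37/39]
  25 → side 3 (new)  [load 25/39]
  24 → side 4 (new)  [load 24/39]
  21 → side 5 (new)  [load 21/39]
  18 → side 5  [load 39/39]
  15 → side 4  [load 39/39]
  15 → side 6 (new)  [load 15/39]
  13 → side 3  [load 38/39]
  12 → side 6  [load 27/39]
  12 → side 6  [load 39/39]
  9 → side 7 (new)  [load 9/39]
  9 → side 7  [load 18/39]
7 tape sides opened.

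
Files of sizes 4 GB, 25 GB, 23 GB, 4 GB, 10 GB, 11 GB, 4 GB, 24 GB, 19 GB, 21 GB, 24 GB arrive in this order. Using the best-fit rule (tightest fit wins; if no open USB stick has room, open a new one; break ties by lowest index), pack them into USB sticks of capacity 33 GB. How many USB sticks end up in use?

7

  4 → USB stick 1 (new)  [load 4/33]
  25 → USB stick 1  [load 29/33]
  23 → USB stick 2 (new)  [load 23/33]
  4 → USB stick 1  [load 33/33]
  10 → USB stick 2  [load 33/33]
  11 → USB stick 3 (new)  [load 11/33]
  4 → USB stick 3  [load 15/33]
  24 → USB stick 4 (new)  [load 24/33]
  19 → USB stick 5 (new)  [load 19/33]
  21 → USB stick 6 (new)  [load 21/33]
  24 → USB stick 7 (new)  [load 24/33]
7 USB sticks opened.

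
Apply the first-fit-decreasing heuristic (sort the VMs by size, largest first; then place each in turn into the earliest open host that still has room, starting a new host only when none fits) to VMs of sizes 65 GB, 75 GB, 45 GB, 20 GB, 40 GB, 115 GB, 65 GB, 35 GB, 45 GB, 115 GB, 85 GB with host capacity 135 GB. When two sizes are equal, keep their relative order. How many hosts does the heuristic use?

6

Sorted descending: 115, 115, 85, 75, 65, 65, 45, 45, 40, 35, 20.
  115 → host 1 (new)  [load 115/135]
  115 → host 2 (new)  [load 115/135]
  85 → host 3 (new)  [load 85/135]
  75 → host 4 (new)  [load 75/135]
  65 → host 5 (new)  [load 65/135]
  65 → host 5  [load 130/135]
  45 → host 3  [load 130/135]
  45 → host 4  [load 120/135]
  40 → host 6 (new)  [load 40/135]
  35 → host 6  [load 75/135]
  20 → host 1  [load 135/135]
6 hosts opened.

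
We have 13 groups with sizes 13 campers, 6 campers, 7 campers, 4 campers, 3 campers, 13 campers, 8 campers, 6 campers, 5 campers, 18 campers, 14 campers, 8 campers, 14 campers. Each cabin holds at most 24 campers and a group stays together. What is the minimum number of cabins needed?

Total = 18 + 14 + 14 + 13 + 13 + 8 + 8 + 7 + 6 + 6 + 5 + 4 + 3 = 119 campers.
Lower bound: ⌈119/24⌉ = 5 cabins.
A packing using 6 cabins:
  cabin 1: 18 + 6 = 24
  cabin 2: 14 + 8 = 22
  cabin 3: 14 + 8 = 22
  cabin 4: 13 + 7 + 4 = 24
  cabin 5: 13 + 6 + 5 = 24
  cabin 6: 3 = 3
No arrangement into 5 cabins stays within capacity, so 6 is optimal.

6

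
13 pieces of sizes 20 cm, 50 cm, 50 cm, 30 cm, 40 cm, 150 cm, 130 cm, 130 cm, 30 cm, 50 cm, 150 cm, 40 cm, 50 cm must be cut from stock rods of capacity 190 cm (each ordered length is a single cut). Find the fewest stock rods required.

Total = 150 + 150 + 130 + 130 + 50 + 50 + 50 + 50 + 40 + 40 + 30 + 30 + 20 = 920 cm.
Lower bound: ⌈920/190⌉ = 5 stock rods.
A packing using 5 stock rods:
  stock rod 1: 150 + 40 = 190
  stock rod 2: 150 + 40 = 190
  stock rod 3: 130 + 50 = 180
  stock rod 4: 130 + 50 = 180
  stock rod 5: 50 + 50 + 30 + 30 + 20 = 180
This matches the lower bound, so 5 is optimal.

5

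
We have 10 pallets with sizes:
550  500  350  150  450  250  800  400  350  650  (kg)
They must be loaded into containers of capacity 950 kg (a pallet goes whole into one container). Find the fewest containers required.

5

Total = 800 + 650 + 550 + 500 + 450 + 400 + 350 + 350 + 250 + 150 = 4450 kg.
Lower bound: ⌈4450/950⌉ = 5 containers.
A packing using 5 containers:
  container 1: 800 + 150 = 950
  container 2: 650 + 250 = 900
  container 3: 550 + 400 = 950
  container 4: 500 + 450 = 950
  container 5: 350 + 350 = 700
This matches the lower bound, so 5 is optimal.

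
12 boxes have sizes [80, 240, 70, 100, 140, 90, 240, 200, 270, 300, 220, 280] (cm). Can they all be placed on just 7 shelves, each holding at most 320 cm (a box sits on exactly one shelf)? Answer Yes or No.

Total = 2230 cm; ⌈2230/320⌉ = 7.
The bound of 7 does not rule out 7, but exhaustive search shows no assignment into 7 shelves of capacity 320 cm exists — the minimum is 8.

No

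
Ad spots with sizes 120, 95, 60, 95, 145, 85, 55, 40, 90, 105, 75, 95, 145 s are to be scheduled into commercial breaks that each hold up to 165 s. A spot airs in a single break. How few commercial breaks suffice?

9

Total = 145 + 145 + 120 + 105 + 95 + 95 + 95 + 90 + 85 + 75 + 60 + 55 + 40 = 1205 s.
Lower bound: ⌈1205/165⌉ = 8 commercial breaks.
Also, 9 ad spots each exceed 165/2 s, and no two of those can share a break, so at least 9 commercial breaks are needed.
A packing using 9 commercial breaks:
  break 1: 145 = 145
  break 2: 145 = 145
  break 3: 120 + 40 = 160
  break 4: 105 + 60 = 165
  break 5: 95 + 55 = 150
  break 6: 95 = 95
  break 7: 95 = 95
  break 8: 90 + 75 = 165
  break 9: 85 = 85
This matches the lower bound, so 9 is optimal.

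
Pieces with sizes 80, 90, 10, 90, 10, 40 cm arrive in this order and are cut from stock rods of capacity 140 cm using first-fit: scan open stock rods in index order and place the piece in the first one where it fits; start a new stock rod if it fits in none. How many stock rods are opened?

3

  80 → stock rod 1 (new)  [load 80/140]
  90 → stock rod 2 (new)  [load 90/140]
  10 → stock rod 1  [load 90/140]
  90 → stock rod 3 (new)  [load 90/140]
  10 → stock rod 1  [load 100/140]
  40 → stock rod 1  [load 140/140]
3 stock rods opened.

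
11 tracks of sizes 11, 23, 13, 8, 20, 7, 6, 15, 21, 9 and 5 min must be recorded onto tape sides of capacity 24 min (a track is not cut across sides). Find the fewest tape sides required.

7

Total = 23 + 21 + 20 + 15 + 13 + 11 + 9 + 8 + 7 + 6 + 5 = 138 min.
Lower bound: ⌈138/24⌉ = 6 tape sides.
A packing using 7 tape sides:
  side 1: 23 = 23
  side 2: 21 = 21
  side 3: 20 = 20
  side 4: 15 + 9 = 24
  side 5: 13 + 11 = 24
  side 6: 8 + 7 + 6 = 21
  side 7: 5 = 5
No arrangement into 6 tape sides stays within capacity, so 7 is optimal.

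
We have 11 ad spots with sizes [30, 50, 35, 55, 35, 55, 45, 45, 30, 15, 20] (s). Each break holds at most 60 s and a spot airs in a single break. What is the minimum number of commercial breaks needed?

8

Total = 55 + 55 + 50 + 45 + 45 + 35 + 35 + 30 + 30 + 20 + 15 = 415 s.
Lower bound: ⌈415/60⌉ = 7 commercial breaks.
A packing using 8 commercial breaks:
  break 1: 55 = 55
  break 2: 55 = 55
  break 3: 50 = 50
  break 4: 45 + 15 = 60
  break 5: 45 = 45
  break 6: 35 + 20 = 55
  break 7: 35 = 35
  break 8: 30 + 30 = 60
No arrangement into 7 commercial breaks stays within capacity, so 8 is optimal.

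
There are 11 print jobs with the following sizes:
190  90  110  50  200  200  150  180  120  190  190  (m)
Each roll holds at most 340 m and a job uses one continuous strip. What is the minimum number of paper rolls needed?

Total = 200 + 200 + 190 + 190 + 190 + 180 + 150 + 120 + 110 + 90 + 50 = 1670 m.
Lower bound: ⌈1670/340⌉ = 5 paper rolls.
Also, 6 print jobs each exceed 170 m, and no two of those can share a roll, so at least 6 paper rolls are needed.
A packing using 6 paper rolls:
  roll 1: 200 + 120 = 320
  roll 2: 200 + 110 = 310
  roll 3: 190 + 150 = 340
  roll 4: 190 + 90 + 50 = 330
  roll 5: 190 = 190
  roll 6: 180 = 180
This matches the lower bound, so 6 is optimal.

6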